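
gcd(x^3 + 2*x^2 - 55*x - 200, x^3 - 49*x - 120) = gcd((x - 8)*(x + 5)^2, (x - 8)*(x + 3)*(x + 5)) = x^2 - 3*x - 40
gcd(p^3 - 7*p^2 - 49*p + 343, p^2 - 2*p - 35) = p - 7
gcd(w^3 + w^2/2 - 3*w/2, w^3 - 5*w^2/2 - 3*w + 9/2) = w^2 + w/2 - 3/2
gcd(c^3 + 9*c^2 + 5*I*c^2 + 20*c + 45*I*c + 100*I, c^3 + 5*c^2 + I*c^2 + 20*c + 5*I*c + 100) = c^2 + c*(5 + 5*I) + 25*I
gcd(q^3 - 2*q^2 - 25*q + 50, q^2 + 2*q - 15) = q + 5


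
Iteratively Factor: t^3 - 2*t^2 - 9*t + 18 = (t - 3)*(t^2 + t - 6) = (t - 3)*(t + 3)*(t - 2)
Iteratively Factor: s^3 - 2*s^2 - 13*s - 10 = (s + 2)*(s^2 - 4*s - 5) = (s + 1)*(s + 2)*(s - 5)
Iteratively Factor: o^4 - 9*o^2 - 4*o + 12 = (o + 2)*(o^3 - 2*o^2 - 5*o + 6) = (o + 2)^2*(o^2 - 4*o + 3) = (o - 1)*(o + 2)^2*(o - 3)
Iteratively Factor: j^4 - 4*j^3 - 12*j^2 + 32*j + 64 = (j - 4)*(j^3 - 12*j - 16) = (j - 4)*(j + 2)*(j^2 - 2*j - 8) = (j - 4)*(j + 2)^2*(j - 4)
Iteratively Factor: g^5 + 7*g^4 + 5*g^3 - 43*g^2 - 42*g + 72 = (g + 3)*(g^4 + 4*g^3 - 7*g^2 - 22*g + 24) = (g - 1)*(g + 3)*(g^3 + 5*g^2 - 2*g - 24) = (g - 1)*(g + 3)*(g + 4)*(g^2 + g - 6) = (g - 2)*(g - 1)*(g + 3)*(g + 4)*(g + 3)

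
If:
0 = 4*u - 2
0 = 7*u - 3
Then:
No Solution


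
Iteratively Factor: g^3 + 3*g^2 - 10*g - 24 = (g - 3)*(g^2 + 6*g + 8) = (g - 3)*(g + 2)*(g + 4)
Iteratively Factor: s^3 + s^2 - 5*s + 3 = (s - 1)*(s^2 + 2*s - 3) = (s - 1)^2*(s + 3)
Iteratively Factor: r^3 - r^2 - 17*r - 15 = (r + 3)*(r^2 - 4*r - 5) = (r + 1)*(r + 3)*(r - 5)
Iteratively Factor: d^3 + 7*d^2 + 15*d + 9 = (d + 3)*(d^2 + 4*d + 3) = (d + 1)*(d + 3)*(d + 3)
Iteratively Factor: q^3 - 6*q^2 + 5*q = (q)*(q^2 - 6*q + 5) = q*(q - 1)*(q - 5)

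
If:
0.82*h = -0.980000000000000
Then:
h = -1.20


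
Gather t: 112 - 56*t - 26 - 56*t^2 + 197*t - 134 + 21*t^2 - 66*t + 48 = -35*t^2 + 75*t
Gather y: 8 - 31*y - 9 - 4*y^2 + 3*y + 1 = -4*y^2 - 28*y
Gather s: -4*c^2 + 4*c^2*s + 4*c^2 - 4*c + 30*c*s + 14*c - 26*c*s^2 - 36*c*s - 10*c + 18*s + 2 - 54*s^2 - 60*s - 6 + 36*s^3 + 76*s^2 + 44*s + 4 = 36*s^3 + s^2*(22 - 26*c) + s*(4*c^2 - 6*c + 2)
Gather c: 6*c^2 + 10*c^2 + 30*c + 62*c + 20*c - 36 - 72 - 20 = 16*c^2 + 112*c - 128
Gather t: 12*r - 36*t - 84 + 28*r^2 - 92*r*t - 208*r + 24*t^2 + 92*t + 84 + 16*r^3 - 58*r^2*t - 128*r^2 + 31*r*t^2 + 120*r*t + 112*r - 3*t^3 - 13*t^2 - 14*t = 16*r^3 - 100*r^2 - 84*r - 3*t^3 + t^2*(31*r + 11) + t*(-58*r^2 + 28*r + 42)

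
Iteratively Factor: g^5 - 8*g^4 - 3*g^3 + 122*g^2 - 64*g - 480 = (g - 4)*(g^4 - 4*g^3 - 19*g^2 + 46*g + 120) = (g - 4)^2*(g^3 - 19*g - 30) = (g - 4)^2*(g + 2)*(g^2 - 2*g - 15) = (g - 4)^2*(g + 2)*(g + 3)*(g - 5)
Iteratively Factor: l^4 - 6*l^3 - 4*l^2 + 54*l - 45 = (l - 3)*(l^3 - 3*l^2 - 13*l + 15) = (l - 3)*(l - 1)*(l^2 - 2*l - 15) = (l - 5)*(l - 3)*(l - 1)*(l + 3)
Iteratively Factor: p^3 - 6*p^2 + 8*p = (p)*(p^2 - 6*p + 8) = p*(p - 2)*(p - 4)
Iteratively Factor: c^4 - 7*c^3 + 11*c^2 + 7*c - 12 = (c - 1)*(c^3 - 6*c^2 + 5*c + 12) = (c - 1)*(c + 1)*(c^2 - 7*c + 12) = (c - 4)*(c - 1)*(c + 1)*(c - 3)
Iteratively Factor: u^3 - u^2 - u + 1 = (u - 1)*(u^2 - 1) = (u - 1)^2*(u + 1)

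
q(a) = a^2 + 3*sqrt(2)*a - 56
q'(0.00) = 4.24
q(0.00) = -56.00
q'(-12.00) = -19.76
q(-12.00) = 37.09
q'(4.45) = 13.14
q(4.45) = -17.32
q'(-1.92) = 0.40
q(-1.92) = -60.46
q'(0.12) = 4.48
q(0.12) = -55.48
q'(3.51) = 11.26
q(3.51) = -28.79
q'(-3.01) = -1.78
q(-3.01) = -59.71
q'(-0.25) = 3.74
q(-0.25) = -57.00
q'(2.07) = 8.38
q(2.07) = -42.93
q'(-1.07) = 2.10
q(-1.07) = -59.39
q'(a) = 2*a + 3*sqrt(2)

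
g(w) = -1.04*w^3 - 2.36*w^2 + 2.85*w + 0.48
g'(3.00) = -39.39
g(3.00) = -40.29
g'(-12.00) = -389.79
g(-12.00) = 1423.56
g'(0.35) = 0.82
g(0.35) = 1.14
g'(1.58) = -12.40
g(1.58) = -5.01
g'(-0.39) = 4.22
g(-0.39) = -0.93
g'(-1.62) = 2.31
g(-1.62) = -5.91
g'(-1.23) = 3.94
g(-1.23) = -4.66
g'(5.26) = -108.30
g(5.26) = -201.18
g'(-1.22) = 3.96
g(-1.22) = -4.62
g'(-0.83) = 4.62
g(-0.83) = -2.92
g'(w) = -3.12*w^2 - 4.72*w + 2.85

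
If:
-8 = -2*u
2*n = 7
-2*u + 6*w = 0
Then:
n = 7/2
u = 4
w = 4/3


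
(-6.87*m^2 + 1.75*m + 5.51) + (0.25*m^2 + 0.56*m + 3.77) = -6.62*m^2 + 2.31*m + 9.28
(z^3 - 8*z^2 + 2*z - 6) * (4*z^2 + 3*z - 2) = 4*z^5 - 29*z^4 - 18*z^3 - 2*z^2 - 22*z + 12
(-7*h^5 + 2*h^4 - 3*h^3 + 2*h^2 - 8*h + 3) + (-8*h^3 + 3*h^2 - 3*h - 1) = -7*h^5 + 2*h^4 - 11*h^3 + 5*h^2 - 11*h + 2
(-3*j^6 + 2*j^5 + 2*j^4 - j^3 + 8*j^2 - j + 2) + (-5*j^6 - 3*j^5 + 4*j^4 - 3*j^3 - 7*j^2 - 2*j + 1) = -8*j^6 - j^5 + 6*j^4 - 4*j^3 + j^2 - 3*j + 3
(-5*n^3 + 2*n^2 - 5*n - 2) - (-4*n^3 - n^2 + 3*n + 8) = -n^3 + 3*n^2 - 8*n - 10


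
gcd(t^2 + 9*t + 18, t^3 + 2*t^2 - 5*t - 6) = t + 3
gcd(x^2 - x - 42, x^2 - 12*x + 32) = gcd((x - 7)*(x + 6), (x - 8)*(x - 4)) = 1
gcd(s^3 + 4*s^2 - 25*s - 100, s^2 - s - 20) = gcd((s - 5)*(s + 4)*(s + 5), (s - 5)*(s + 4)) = s^2 - s - 20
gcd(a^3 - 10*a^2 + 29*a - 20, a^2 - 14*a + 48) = 1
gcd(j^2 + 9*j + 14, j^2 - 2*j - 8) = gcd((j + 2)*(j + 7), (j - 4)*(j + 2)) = j + 2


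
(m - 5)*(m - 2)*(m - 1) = m^3 - 8*m^2 + 17*m - 10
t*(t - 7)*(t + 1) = t^3 - 6*t^2 - 7*t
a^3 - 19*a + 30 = (a - 3)*(a - 2)*(a + 5)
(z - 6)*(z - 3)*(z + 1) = z^3 - 8*z^2 + 9*z + 18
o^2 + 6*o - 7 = (o - 1)*(o + 7)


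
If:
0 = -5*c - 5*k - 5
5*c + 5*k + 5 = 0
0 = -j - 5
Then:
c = -k - 1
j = -5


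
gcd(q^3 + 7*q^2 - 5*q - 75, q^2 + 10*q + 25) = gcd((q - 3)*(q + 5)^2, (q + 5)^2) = q^2 + 10*q + 25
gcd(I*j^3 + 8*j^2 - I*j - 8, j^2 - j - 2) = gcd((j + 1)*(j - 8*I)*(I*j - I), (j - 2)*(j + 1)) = j + 1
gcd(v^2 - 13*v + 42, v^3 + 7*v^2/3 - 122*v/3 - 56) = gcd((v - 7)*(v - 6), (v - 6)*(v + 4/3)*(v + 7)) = v - 6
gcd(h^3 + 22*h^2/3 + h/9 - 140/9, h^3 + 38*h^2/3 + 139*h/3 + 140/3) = h^2 + 26*h/3 + 35/3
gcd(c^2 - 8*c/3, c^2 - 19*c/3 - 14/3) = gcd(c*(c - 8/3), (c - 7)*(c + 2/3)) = 1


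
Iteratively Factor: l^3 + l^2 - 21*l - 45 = (l + 3)*(l^2 - 2*l - 15) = (l + 3)^2*(l - 5)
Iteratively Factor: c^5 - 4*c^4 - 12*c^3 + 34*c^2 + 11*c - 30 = (c + 1)*(c^4 - 5*c^3 - 7*c^2 + 41*c - 30) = (c - 5)*(c + 1)*(c^3 - 7*c + 6) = (c - 5)*(c - 2)*(c + 1)*(c^2 + 2*c - 3) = (c - 5)*(c - 2)*(c + 1)*(c + 3)*(c - 1)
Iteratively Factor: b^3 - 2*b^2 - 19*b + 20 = (b - 1)*(b^2 - b - 20) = (b - 5)*(b - 1)*(b + 4)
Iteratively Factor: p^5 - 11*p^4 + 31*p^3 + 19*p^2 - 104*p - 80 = (p + 1)*(p^4 - 12*p^3 + 43*p^2 - 24*p - 80) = (p - 4)*(p + 1)*(p^3 - 8*p^2 + 11*p + 20) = (p - 4)^2*(p + 1)*(p^2 - 4*p - 5) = (p - 5)*(p - 4)^2*(p + 1)*(p + 1)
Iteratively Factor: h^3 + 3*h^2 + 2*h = (h)*(h^2 + 3*h + 2) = h*(h + 2)*(h + 1)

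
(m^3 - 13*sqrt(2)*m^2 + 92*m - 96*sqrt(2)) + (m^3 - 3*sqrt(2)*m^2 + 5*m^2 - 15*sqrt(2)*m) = 2*m^3 - 16*sqrt(2)*m^2 + 5*m^2 - 15*sqrt(2)*m + 92*m - 96*sqrt(2)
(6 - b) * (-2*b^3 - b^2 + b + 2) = 2*b^4 - 11*b^3 - 7*b^2 + 4*b + 12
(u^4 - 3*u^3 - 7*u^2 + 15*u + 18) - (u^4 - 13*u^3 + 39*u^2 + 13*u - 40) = 10*u^3 - 46*u^2 + 2*u + 58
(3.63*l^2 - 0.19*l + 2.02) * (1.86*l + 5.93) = 6.7518*l^3 + 21.1725*l^2 + 2.6305*l + 11.9786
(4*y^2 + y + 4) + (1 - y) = 4*y^2 + 5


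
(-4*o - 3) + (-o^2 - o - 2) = -o^2 - 5*o - 5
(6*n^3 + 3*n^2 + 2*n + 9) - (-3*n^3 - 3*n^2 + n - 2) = 9*n^3 + 6*n^2 + n + 11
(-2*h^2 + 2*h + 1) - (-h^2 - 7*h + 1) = -h^2 + 9*h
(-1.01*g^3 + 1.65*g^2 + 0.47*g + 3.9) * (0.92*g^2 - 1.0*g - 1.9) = -0.9292*g^5 + 2.528*g^4 + 0.7014*g^3 - 0.0169999999999997*g^2 - 4.793*g - 7.41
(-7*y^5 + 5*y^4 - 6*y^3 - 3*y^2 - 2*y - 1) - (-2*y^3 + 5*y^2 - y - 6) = -7*y^5 + 5*y^4 - 4*y^3 - 8*y^2 - y + 5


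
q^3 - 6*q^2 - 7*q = q*(q - 7)*(q + 1)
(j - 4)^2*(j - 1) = j^3 - 9*j^2 + 24*j - 16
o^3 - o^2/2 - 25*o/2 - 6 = (o - 4)*(o + 1/2)*(o + 3)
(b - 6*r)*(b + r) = b^2 - 5*b*r - 6*r^2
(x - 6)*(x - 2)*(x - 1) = x^3 - 9*x^2 + 20*x - 12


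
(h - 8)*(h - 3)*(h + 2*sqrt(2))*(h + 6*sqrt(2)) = h^4 - 11*h^3 + 8*sqrt(2)*h^3 - 88*sqrt(2)*h^2 + 48*h^2 - 264*h + 192*sqrt(2)*h + 576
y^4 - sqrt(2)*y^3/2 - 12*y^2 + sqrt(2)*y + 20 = (y - 5*sqrt(2)/2)*(y - sqrt(2))*(y + sqrt(2))*(y + 2*sqrt(2))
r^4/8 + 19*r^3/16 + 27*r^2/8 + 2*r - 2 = (r/4 + 1)*(r/2 + 1)*(r - 1/2)*(r + 4)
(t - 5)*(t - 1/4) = t^2 - 21*t/4 + 5/4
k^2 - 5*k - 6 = (k - 6)*(k + 1)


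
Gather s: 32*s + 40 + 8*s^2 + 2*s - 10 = 8*s^2 + 34*s + 30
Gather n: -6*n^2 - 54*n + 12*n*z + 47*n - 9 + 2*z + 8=-6*n^2 + n*(12*z - 7) + 2*z - 1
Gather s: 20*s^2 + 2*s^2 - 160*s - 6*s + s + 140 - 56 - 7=22*s^2 - 165*s + 77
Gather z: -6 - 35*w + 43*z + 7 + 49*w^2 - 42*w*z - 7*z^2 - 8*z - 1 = 49*w^2 - 35*w - 7*z^2 + z*(35 - 42*w)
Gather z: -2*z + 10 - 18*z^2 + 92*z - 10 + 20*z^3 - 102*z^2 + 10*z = 20*z^3 - 120*z^2 + 100*z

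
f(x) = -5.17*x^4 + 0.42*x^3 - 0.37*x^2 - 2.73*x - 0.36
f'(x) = -20.68*x^3 + 1.26*x^2 - 0.74*x - 2.73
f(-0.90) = -1.90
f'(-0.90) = 14.03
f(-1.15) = -7.39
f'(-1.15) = 31.24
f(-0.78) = -0.57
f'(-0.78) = 8.43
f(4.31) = -1769.39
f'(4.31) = -1638.22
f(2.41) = -177.61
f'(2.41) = -286.66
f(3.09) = -471.27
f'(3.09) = -603.12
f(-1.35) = -15.55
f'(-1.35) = 51.45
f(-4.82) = -2833.31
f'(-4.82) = 2345.86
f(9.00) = -33669.09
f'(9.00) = -14983.05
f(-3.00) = -425.61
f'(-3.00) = 569.19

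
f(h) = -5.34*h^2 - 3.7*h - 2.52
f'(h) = -10.68*h - 3.7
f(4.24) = -114.21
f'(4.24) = -48.98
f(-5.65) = -152.08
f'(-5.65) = 56.64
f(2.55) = -46.68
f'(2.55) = -30.93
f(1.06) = -12.44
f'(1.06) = -15.02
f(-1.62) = -10.54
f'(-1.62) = 13.60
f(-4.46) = -92.24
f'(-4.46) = 43.93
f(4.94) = -151.11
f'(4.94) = -56.46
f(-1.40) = -7.81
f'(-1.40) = 11.25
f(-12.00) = -727.08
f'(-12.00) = 124.46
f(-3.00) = -39.48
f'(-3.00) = 28.34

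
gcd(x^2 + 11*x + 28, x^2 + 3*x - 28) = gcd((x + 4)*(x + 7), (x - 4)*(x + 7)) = x + 7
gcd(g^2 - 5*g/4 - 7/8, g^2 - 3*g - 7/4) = g + 1/2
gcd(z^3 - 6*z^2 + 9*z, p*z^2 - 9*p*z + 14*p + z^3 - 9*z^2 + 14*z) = 1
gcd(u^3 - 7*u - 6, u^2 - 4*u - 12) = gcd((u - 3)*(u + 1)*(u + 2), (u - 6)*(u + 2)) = u + 2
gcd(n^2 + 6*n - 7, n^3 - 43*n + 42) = n^2 + 6*n - 7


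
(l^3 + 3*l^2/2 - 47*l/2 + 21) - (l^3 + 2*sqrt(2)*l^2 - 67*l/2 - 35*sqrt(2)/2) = -2*sqrt(2)*l^2 + 3*l^2/2 + 10*l + 21 + 35*sqrt(2)/2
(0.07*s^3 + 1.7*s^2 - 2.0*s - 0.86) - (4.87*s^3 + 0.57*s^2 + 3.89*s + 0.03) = -4.8*s^3 + 1.13*s^2 - 5.89*s - 0.89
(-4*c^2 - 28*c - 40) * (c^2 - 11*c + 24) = -4*c^4 + 16*c^3 + 172*c^2 - 232*c - 960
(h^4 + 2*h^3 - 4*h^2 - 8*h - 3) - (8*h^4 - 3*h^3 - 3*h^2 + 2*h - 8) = -7*h^4 + 5*h^3 - h^2 - 10*h + 5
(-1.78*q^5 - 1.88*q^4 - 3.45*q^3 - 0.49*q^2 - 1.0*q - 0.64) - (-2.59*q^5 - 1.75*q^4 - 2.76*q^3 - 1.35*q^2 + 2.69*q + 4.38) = 0.81*q^5 - 0.13*q^4 - 0.69*q^3 + 0.86*q^2 - 3.69*q - 5.02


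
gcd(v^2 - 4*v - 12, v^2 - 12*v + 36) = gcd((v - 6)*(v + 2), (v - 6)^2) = v - 6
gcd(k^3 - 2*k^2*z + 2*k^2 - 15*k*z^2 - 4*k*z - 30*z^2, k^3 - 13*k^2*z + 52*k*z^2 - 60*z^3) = -k + 5*z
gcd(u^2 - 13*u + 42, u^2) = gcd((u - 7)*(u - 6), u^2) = 1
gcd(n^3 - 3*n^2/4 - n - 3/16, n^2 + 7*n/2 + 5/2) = 1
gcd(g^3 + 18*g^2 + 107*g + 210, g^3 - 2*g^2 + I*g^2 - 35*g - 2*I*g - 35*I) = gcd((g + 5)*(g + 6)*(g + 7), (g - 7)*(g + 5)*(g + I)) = g + 5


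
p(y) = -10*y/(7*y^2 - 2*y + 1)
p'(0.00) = -10.00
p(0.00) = 0.00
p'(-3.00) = 0.13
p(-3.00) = 0.43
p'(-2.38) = 0.19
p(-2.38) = 0.52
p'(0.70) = 2.65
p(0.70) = -2.31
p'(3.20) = 0.16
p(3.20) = -0.48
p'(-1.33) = 0.44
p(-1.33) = 0.83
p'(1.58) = 0.70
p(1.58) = -1.03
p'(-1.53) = 0.37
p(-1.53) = 0.75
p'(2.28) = 0.33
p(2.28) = -0.69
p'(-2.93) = 0.13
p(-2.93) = 0.44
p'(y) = -10*y*(2 - 14*y)/(7*y^2 - 2*y + 1)^2 - 10/(7*y^2 - 2*y + 1)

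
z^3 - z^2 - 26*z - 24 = (z - 6)*(z + 1)*(z + 4)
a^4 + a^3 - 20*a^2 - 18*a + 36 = (a - 1)*(a + 2)*(a - 3*sqrt(2))*(a + 3*sqrt(2))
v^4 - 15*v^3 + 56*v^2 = v^2*(v - 8)*(v - 7)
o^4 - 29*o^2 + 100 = (o - 5)*(o - 2)*(o + 2)*(o + 5)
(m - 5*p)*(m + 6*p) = m^2 + m*p - 30*p^2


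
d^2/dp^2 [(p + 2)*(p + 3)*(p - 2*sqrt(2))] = 6*p - 4*sqrt(2) + 10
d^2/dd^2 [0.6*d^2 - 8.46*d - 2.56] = 1.20000000000000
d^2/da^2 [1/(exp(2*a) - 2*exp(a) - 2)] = 2*((1 - 2*exp(a))*(-exp(2*a) + 2*exp(a) + 2) - 4*(1 - exp(a))^2*exp(a))*exp(a)/(-exp(2*a) + 2*exp(a) + 2)^3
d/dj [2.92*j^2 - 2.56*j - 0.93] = 5.84*j - 2.56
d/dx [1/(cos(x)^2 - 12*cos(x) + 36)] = 2*sin(x)/(cos(x) - 6)^3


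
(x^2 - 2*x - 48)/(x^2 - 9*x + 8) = (x + 6)/(x - 1)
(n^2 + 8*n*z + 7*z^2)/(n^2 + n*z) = (n + 7*z)/n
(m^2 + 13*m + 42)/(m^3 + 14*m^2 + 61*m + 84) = (m + 6)/(m^2 + 7*m + 12)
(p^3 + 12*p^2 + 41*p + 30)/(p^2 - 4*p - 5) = (p^2 + 11*p + 30)/(p - 5)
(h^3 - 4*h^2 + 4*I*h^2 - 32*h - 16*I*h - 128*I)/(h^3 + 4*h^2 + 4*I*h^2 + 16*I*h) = (h - 8)/h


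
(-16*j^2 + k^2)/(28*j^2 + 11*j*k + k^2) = (-4*j + k)/(7*j + k)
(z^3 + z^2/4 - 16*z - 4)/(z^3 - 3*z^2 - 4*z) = (z^2 + 17*z/4 + 1)/(z*(z + 1))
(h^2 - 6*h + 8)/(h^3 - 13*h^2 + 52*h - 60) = (h - 4)/(h^2 - 11*h + 30)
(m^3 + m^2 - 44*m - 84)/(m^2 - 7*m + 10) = (m^3 + m^2 - 44*m - 84)/(m^2 - 7*m + 10)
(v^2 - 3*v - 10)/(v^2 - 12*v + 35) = (v + 2)/(v - 7)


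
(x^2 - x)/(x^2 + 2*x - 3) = x/(x + 3)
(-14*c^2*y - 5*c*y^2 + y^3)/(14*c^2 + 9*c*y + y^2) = y*(-7*c + y)/(7*c + y)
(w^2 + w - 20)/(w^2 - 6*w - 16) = (-w^2 - w + 20)/(-w^2 + 6*w + 16)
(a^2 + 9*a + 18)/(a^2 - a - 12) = (a + 6)/(a - 4)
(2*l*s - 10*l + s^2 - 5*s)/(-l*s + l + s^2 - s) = (-2*l*s + 10*l - s^2 + 5*s)/(l*s - l - s^2 + s)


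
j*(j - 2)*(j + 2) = j^3 - 4*j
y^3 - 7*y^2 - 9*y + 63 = (y - 7)*(y - 3)*(y + 3)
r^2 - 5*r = r*(r - 5)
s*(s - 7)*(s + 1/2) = s^3 - 13*s^2/2 - 7*s/2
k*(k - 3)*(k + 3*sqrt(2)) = k^3 - 3*k^2 + 3*sqrt(2)*k^2 - 9*sqrt(2)*k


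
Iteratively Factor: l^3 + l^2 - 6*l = (l)*(l^2 + l - 6) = l*(l + 3)*(l - 2)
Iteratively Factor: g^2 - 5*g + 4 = (g - 4)*(g - 1)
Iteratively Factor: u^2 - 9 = (u + 3)*(u - 3)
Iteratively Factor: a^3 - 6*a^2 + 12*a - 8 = (a - 2)*(a^2 - 4*a + 4) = (a - 2)^2*(a - 2)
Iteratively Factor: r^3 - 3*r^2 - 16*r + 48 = (r - 3)*(r^2 - 16) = (r - 4)*(r - 3)*(r + 4)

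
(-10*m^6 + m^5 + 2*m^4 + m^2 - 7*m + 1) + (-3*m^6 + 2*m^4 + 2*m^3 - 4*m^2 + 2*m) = -13*m^6 + m^5 + 4*m^4 + 2*m^3 - 3*m^2 - 5*m + 1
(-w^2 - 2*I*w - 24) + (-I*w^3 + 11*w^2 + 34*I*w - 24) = -I*w^3 + 10*w^2 + 32*I*w - 48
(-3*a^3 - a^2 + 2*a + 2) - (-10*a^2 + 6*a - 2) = -3*a^3 + 9*a^2 - 4*a + 4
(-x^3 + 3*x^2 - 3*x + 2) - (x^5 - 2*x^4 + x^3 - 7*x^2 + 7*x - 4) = -x^5 + 2*x^4 - 2*x^3 + 10*x^2 - 10*x + 6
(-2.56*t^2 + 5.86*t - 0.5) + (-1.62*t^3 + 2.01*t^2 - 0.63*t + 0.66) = -1.62*t^3 - 0.55*t^2 + 5.23*t + 0.16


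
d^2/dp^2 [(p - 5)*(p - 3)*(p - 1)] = 6*p - 18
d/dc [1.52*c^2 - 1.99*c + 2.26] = 3.04*c - 1.99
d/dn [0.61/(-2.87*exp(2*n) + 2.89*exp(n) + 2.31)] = (3.5014*exp(n) - 1.7629)*exp(n)/(-2.87*exp(2*n) + 2.89*exp(n) + 2.31)^2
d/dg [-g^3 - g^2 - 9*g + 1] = -3*g^2 - 2*g - 9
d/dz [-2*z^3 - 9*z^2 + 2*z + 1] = -6*z^2 - 18*z + 2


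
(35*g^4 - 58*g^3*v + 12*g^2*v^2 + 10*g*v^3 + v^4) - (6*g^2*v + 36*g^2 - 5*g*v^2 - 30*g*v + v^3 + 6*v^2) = 35*g^4 - 58*g^3*v + 12*g^2*v^2 - 6*g^2*v - 36*g^2 + 10*g*v^3 + 5*g*v^2 + 30*g*v + v^4 - v^3 - 6*v^2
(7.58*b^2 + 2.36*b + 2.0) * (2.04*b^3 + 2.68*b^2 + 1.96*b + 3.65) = 15.4632*b^5 + 25.1288*b^4 + 25.2616*b^3 + 37.6526*b^2 + 12.534*b + 7.3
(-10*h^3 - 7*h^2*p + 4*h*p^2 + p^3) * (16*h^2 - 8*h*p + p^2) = -160*h^5 - 32*h^4*p + 110*h^3*p^2 - 23*h^2*p^3 - 4*h*p^4 + p^5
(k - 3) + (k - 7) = 2*k - 10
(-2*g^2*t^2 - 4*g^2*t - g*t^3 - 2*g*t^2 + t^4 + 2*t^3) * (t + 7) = -2*g^2*t^3 - 18*g^2*t^2 - 28*g^2*t - g*t^4 - 9*g*t^3 - 14*g*t^2 + t^5 + 9*t^4 + 14*t^3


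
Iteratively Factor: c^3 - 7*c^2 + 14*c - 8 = (c - 1)*(c^2 - 6*c + 8) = (c - 2)*(c - 1)*(c - 4)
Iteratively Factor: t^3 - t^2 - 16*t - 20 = (t + 2)*(t^2 - 3*t - 10) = (t - 5)*(t + 2)*(t + 2)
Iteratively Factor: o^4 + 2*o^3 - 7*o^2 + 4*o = (o + 4)*(o^3 - 2*o^2 + o) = o*(o + 4)*(o^2 - 2*o + 1) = o*(o - 1)*(o + 4)*(o - 1)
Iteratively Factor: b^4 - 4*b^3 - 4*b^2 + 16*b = (b - 2)*(b^3 - 2*b^2 - 8*b) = (b - 2)*(b + 2)*(b^2 - 4*b) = b*(b - 2)*(b + 2)*(b - 4)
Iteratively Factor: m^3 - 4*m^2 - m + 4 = (m - 1)*(m^2 - 3*m - 4) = (m - 1)*(m + 1)*(m - 4)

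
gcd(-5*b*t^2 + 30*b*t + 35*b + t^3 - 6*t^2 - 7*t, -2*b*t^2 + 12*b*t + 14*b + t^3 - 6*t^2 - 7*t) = t^2 - 6*t - 7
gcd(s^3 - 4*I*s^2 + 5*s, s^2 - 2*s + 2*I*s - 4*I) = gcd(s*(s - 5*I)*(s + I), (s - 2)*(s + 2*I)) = 1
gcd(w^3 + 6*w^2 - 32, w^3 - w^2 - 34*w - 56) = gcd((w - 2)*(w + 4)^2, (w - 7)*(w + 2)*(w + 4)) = w + 4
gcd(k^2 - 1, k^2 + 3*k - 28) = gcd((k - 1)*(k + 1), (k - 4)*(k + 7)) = 1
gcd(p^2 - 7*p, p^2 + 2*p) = p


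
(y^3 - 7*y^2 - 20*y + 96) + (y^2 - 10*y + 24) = y^3 - 6*y^2 - 30*y + 120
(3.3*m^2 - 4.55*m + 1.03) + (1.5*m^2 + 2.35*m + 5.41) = 4.8*m^2 - 2.2*m + 6.44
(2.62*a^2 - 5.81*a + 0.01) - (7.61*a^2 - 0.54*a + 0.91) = -4.99*a^2 - 5.27*a - 0.9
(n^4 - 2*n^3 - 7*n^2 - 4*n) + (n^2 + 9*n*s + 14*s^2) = n^4 - 2*n^3 - 6*n^2 + 9*n*s - 4*n + 14*s^2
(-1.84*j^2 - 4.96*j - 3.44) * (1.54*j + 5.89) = -2.8336*j^3 - 18.476*j^2 - 34.512*j - 20.2616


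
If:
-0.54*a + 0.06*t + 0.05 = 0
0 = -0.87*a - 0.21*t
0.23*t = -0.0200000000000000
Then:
No Solution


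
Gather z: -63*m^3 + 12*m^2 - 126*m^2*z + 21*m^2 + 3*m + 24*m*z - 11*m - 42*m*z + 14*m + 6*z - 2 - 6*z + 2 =-63*m^3 + 33*m^2 + 6*m + z*(-126*m^2 - 18*m)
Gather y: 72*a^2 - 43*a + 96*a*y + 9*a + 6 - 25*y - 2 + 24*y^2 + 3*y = 72*a^2 - 34*a + 24*y^2 + y*(96*a - 22) + 4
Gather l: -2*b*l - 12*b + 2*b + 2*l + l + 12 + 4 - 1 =-10*b + l*(3 - 2*b) + 15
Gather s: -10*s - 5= -10*s - 5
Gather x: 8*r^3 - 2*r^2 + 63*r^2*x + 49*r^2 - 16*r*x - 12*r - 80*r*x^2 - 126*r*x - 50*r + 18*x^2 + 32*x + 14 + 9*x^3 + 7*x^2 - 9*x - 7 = 8*r^3 + 47*r^2 - 62*r + 9*x^3 + x^2*(25 - 80*r) + x*(63*r^2 - 142*r + 23) + 7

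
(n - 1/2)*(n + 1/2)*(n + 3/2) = n^3 + 3*n^2/2 - n/4 - 3/8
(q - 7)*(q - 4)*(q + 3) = q^3 - 8*q^2 - 5*q + 84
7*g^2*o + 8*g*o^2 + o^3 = o*(g + o)*(7*g + o)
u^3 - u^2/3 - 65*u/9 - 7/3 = (u - 3)*(u + 1/3)*(u + 7/3)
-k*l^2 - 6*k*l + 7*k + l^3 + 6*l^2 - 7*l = (-k + l)*(l - 1)*(l + 7)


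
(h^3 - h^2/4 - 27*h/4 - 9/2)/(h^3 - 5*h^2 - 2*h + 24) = (h + 3/4)/(h - 4)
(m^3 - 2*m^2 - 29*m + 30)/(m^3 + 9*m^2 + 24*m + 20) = (m^2 - 7*m + 6)/(m^2 + 4*m + 4)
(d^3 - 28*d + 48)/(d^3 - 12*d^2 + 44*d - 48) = (d + 6)/(d - 6)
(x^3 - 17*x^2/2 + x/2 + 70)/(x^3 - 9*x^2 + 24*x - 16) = (2*x^2 - 9*x - 35)/(2*(x^2 - 5*x + 4))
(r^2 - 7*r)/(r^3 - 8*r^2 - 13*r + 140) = r/(r^2 - r - 20)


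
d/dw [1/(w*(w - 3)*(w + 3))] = 3*(3 - w^2)/(w^2*(w^4 - 18*w^2 + 81))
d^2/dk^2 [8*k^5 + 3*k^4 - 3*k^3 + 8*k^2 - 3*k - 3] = 160*k^3 + 36*k^2 - 18*k + 16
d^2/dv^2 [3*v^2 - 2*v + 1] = 6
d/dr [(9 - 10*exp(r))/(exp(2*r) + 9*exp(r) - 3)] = (10*exp(2*r) - 18*exp(r) - 51)*exp(r)/(exp(4*r) + 18*exp(3*r) + 75*exp(2*r) - 54*exp(r) + 9)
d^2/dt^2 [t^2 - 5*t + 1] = 2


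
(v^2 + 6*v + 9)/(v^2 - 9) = (v + 3)/(v - 3)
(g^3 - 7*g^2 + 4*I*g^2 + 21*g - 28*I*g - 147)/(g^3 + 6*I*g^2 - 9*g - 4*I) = (g^3 + g^2*(-7 + 4*I) + g*(21 - 28*I) - 147)/(g^3 + 6*I*g^2 - 9*g - 4*I)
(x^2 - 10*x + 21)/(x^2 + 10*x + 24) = (x^2 - 10*x + 21)/(x^2 + 10*x + 24)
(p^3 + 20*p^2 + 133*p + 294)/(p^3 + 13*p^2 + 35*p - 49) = (p + 6)/(p - 1)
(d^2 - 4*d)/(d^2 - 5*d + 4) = d/(d - 1)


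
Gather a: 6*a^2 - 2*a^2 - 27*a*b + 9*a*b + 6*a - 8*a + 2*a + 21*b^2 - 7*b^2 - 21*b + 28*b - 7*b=4*a^2 - 18*a*b + 14*b^2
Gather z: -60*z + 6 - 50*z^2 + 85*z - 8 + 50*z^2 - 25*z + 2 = 0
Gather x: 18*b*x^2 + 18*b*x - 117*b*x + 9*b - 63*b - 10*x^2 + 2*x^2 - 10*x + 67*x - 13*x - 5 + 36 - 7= -54*b + x^2*(18*b - 8) + x*(44 - 99*b) + 24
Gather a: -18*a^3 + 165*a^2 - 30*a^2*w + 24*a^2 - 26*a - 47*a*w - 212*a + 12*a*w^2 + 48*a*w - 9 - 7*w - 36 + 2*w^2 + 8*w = -18*a^3 + a^2*(189 - 30*w) + a*(12*w^2 + w - 238) + 2*w^2 + w - 45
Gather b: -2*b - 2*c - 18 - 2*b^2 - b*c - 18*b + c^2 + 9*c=-2*b^2 + b*(-c - 20) + c^2 + 7*c - 18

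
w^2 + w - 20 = (w - 4)*(w + 5)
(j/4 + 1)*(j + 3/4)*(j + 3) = j^3/4 + 31*j^2/16 + 69*j/16 + 9/4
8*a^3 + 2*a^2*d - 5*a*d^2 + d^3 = (-4*a + d)*(-2*a + d)*(a + d)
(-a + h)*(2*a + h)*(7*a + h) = -14*a^3 + 5*a^2*h + 8*a*h^2 + h^3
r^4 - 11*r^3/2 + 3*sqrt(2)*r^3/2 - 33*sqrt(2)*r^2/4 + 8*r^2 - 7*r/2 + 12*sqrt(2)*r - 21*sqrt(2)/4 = (r - 7/2)*(r - 1)^2*(r + 3*sqrt(2)/2)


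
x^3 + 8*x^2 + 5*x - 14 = (x - 1)*(x + 2)*(x + 7)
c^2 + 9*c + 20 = (c + 4)*(c + 5)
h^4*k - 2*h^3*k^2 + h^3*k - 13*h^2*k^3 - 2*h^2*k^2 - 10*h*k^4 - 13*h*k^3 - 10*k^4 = (h - 5*k)*(h + k)*(h + 2*k)*(h*k + k)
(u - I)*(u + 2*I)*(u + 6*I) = u^3 + 7*I*u^2 - 4*u + 12*I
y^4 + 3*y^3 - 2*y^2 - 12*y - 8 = (y - 2)*(y + 1)*(y + 2)^2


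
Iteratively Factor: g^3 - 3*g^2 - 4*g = (g + 1)*(g^2 - 4*g) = (g - 4)*(g + 1)*(g)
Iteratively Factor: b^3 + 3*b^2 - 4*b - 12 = (b + 2)*(b^2 + b - 6) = (b - 2)*(b + 2)*(b + 3)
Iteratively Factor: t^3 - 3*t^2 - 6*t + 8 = (t + 2)*(t^2 - 5*t + 4) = (t - 1)*(t + 2)*(t - 4)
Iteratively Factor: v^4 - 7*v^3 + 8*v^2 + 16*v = (v - 4)*(v^3 - 3*v^2 - 4*v) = (v - 4)*(v + 1)*(v^2 - 4*v) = (v - 4)^2*(v + 1)*(v)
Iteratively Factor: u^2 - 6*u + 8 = (u - 2)*(u - 4)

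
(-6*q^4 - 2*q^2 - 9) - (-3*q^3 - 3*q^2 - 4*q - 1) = -6*q^4 + 3*q^3 + q^2 + 4*q - 8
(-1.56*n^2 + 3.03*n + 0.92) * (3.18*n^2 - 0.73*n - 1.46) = -4.9608*n^4 + 10.7742*n^3 + 2.9913*n^2 - 5.0954*n - 1.3432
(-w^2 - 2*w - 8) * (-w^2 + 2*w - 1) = w^4 + 5*w^2 - 14*w + 8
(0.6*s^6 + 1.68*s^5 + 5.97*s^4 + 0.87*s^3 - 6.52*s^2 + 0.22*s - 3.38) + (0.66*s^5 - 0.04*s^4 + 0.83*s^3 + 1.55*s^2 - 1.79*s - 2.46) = 0.6*s^6 + 2.34*s^5 + 5.93*s^4 + 1.7*s^3 - 4.97*s^2 - 1.57*s - 5.84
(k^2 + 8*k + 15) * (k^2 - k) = k^4 + 7*k^3 + 7*k^2 - 15*k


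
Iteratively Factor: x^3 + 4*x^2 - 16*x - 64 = (x - 4)*(x^2 + 8*x + 16) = (x - 4)*(x + 4)*(x + 4)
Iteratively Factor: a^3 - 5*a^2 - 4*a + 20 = (a - 5)*(a^2 - 4) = (a - 5)*(a - 2)*(a + 2)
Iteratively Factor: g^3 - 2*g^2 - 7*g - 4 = (g + 1)*(g^2 - 3*g - 4) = (g + 1)^2*(g - 4)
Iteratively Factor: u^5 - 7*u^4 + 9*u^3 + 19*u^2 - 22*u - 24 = (u - 2)*(u^4 - 5*u^3 - u^2 + 17*u + 12) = (u - 4)*(u - 2)*(u^3 - u^2 - 5*u - 3) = (u - 4)*(u - 2)*(u + 1)*(u^2 - 2*u - 3) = (u - 4)*(u - 3)*(u - 2)*(u + 1)*(u + 1)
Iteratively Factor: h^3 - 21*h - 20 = (h + 1)*(h^2 - h - 20) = (h - 5)*(h + 1)*(h + 4)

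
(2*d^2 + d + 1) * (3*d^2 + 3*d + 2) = 6*d^4 + 9*d^3 + 10*d^2 + 5*d + 2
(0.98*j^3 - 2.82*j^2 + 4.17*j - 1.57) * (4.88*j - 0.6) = 4.7824*j^4 - 14.3496*j^3 + 22.0416*j^2 - 10.1636*j + 0.942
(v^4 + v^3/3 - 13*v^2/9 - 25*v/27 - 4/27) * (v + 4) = v^5 + 13*v^4/3 - v^3/9 - 181*v^2/27 - 104*v/27 - 16/27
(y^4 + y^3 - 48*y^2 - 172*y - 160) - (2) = y^4 + y^3 - 48*y^2 - 172*y - 162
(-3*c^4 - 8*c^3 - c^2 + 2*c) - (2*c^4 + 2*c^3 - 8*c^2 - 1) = -5*c^4 - 10*c^3 + 7*c^2 + 2*c + 1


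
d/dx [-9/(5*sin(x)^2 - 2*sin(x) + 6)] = 18*(5*sin(x) - 1)*cos(x)/(5*sin(x)^2 - 2*sin(x) + 6)^2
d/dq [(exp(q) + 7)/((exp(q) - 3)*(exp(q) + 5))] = (-exp(2*q) - 14*exp(q) - 29)*exp(q)/(exp(4*q) + 4*exp(3*q) - 26*exp(2*q) - 60*exp(q) + 225)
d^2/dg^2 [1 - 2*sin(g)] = 2*sin(g)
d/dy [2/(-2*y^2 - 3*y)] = 2*(4*y + 3)/(y^2*(2*y + 3)^2)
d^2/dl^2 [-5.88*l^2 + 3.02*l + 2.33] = -11.7600000000000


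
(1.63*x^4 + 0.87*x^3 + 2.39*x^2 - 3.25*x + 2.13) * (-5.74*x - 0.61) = -9.3562*x^5 - 5.9881*x^4 - 14.2493*x^3 + 17.1971*x^2 - 10.2437*x - 1.2993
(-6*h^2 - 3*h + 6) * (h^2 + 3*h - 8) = -6*h^4 - 21*h^3 + 45*h^2 + 42*h - 48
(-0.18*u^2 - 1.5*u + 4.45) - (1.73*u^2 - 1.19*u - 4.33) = -1.91*u^2 - 0.31*u + 8.78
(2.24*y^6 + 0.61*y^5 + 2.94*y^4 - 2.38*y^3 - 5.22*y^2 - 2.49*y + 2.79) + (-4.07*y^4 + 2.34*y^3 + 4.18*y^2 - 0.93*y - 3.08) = 2.24*y^6 + 0.61*y^5 - 1.13*y^4 - 0.04*y^3 - 1.04*y^2 - 3.42*y - 0.29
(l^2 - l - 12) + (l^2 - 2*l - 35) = 2*l^2 - 3*l - 47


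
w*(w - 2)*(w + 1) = w^3 - w^2 - 2*w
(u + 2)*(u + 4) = u^2 + 6*u + 8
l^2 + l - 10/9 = (l - 2/3)*(l + 5/3)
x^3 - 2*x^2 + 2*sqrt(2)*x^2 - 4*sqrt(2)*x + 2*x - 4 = (x - 2)*(x + sqrt(2))^2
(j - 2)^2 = j^2 - 4*j + 4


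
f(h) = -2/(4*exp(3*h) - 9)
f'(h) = 24*exp(3*h)/(4*exp(3*h) - 9)^2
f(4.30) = -0.00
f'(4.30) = 0.00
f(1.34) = -0.01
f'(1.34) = 0.03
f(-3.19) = 0.22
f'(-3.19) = 0.00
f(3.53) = -0.00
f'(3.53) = 0.00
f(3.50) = -0.00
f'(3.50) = 0.00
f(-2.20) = 0.22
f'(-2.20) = 0.00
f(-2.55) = 0.22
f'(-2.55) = 0.00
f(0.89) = -0.04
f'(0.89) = 0.15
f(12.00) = 0.00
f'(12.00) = 0.00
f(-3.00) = 0.22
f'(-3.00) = 0.00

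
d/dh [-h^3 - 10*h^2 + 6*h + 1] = -3*h^2 - 20*h + 6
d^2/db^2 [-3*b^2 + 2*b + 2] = -6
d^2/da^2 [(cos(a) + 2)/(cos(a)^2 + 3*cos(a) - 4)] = (-9*(1 - cos(2*a))^2*cos(a)/4 - 5*(1 - cos(2*a))^2/4 - 19*cos(a)/2 - 30*cos(2*a) - 12*cos(3*a) + cos(5*a)/2 + 51)/((cos(a) - 1)^3*(cos(a) + 4)^3)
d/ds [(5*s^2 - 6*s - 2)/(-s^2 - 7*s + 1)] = (-41*s^2 + 6*s - 20)/(s^4 + 14*s^3 + 47*s^2 - 14*s + 1)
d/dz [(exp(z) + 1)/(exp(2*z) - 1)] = -exp(z)/(exp(2*z) - 2*exp(z) + 1)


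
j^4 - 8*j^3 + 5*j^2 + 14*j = j*(j - 7)*(j - 2)*(j + 1)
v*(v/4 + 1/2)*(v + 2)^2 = v^4/4 + 3*v^3/2 + 3*v^2 + 2*v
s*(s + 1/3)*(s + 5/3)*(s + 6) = s^4 + 8*s^3 + 113*s^2/9 + 10*s/3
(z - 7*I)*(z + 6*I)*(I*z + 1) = I*z^3 + 2*z^2 + 41*I*z + 42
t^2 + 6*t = t*(t + 6)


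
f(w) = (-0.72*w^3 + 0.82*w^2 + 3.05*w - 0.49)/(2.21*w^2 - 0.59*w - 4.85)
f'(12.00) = -0.33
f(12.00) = -3.56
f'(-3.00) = -0.43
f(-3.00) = 1.02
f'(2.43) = -1.16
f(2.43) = 0.21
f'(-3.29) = -0.40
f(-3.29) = 1.14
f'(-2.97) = -0.43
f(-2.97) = 1.01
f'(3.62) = -0.47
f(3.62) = -0.59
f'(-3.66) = -0.38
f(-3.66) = 1.29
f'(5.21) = -0.37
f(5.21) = -1.23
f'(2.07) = -3.01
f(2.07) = 0.87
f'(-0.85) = -1.21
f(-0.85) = 0.74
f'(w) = (0.59 - 4.42*w)*(-0.72*w^3 + 0.82*w^2 + 3.05*w - 0.49)/(2.21*w^2 - 0.59*w - 4.85)^2 + (-2.16*w^2 + 1.64*w + 3.05)/(2.21*w^2 - 0.59*w - 4.85) = (-1.5912*w^4 + 0.8496*w^3 + 3.2517*w^2 - 5.7882*w - 15.0816)/(4.8841*w^4 - 2.6078*w^3 - 21.0889*w^2 + 5.723*w + 23.5225)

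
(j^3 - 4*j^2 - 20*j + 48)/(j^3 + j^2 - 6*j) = (j^2 - 2*j - 24)/(j*(j + 3))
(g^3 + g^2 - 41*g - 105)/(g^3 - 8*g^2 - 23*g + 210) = (g + 3)/(g - 6)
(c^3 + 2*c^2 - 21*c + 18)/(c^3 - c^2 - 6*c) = (c^2 + 5*c - 6)/(c*(c + 2))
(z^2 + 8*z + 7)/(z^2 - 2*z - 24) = (z^2 + 8*z + 7)/(z^2 - 2*z - 24)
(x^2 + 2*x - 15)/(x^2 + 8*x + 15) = (x - 3)/(x + 3)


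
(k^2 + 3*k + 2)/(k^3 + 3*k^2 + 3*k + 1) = (k + 2)/(k^2 + 2*k + 1)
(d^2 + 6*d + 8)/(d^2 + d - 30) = (d^2 + 6*d + 8)/(d^2 + d - 30)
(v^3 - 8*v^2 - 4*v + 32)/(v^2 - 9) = (v^3 - 8*v^2 - 4*v + 32)/(v^2 - 9)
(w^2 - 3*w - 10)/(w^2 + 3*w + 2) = (w - 5)/(w + 1)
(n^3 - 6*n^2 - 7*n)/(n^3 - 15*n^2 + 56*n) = (n + 1)/(n - 8)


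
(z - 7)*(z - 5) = z^2 - 12*z + 35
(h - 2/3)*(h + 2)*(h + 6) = h^3 + 22*h^2/3 + 20*h/3 - 8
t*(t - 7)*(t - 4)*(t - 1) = t^4 - 12*t^3 + 39*t^2 - 28*t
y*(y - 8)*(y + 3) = y^3 - 5*y^2 - 24*y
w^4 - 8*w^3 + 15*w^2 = w^2*(w - 5)*(w - 3)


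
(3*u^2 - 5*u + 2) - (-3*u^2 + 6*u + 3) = 6*u^2 - 11*u - 1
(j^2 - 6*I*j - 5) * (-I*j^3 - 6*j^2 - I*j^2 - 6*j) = -I*j^5 - 12*j^4 - I*j^4 - 12*j^3 + 41*I*j^3 + 30*j^2 + 41*I*j^2 + 30*j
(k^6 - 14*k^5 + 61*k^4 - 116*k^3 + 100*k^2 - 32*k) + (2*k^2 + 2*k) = k^6 - 14*k^5 + 61*k^4 - 116*k^3 + 102*k^2 - 30*k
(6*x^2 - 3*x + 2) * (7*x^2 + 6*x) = 42*x^4 + 15*x^3 - 4*x^2 + 12*x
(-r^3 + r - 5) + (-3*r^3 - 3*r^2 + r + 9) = -4*r^3 - 3*r^2 + 2*r + 4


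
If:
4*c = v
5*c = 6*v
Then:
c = 0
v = 0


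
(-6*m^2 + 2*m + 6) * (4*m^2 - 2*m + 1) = -24*m^4 + 20*m^3 + 14*m^2 - 10*m + 6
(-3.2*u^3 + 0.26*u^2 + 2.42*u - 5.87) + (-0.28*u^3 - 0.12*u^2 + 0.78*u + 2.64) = -3.48*u^3 + 0.14*u^2 + 3.2*u - 3.23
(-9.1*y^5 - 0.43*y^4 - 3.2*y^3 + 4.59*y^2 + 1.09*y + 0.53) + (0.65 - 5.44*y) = -9.1*y^5 - 0.43*y^4 - 3.2*y^3 + 4.59*y^2 - 4.35*y + 1.18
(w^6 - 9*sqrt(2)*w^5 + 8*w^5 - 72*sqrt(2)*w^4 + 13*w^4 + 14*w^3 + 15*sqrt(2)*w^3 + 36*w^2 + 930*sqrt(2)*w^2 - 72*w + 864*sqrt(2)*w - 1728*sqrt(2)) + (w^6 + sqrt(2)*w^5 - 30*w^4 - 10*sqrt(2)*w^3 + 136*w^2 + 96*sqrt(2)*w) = 2*w^6 - 8*sqrt(2)*w^5 + 8*w^5 - 72*sqrt(2)*w^4 - 17*w^4 + 5*sqrt(2)*w^3 + 14*w^3 + 172*w^2 + 930*sqrt(2)*w^2 - 72*w + 960*sqrt(2)*w - 1728*sqrt(2)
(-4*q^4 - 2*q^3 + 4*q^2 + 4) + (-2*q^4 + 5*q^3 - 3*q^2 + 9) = -6*q^4 + 3*q^3 + q^2 + 13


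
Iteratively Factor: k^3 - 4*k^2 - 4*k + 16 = (k - 2)*(k^2 - 2*k - 8) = (k - 4)*(k - 2)*(k + 2)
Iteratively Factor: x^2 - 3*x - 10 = (x - 5)*(x + 2)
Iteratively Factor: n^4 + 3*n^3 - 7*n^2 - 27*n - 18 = (n + 2)*(n^3 + n^2 - 9*n - 9) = (n - 3)*(n + 2)*(n^2 + 4*n + 3) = (n - 3)*(n + 1)*(n + 2)*(n + 3)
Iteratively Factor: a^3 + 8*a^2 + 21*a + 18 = (a + 3)*(a^2 + 5*a + 6) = (a + 2)*(a + 3)*(a + 3)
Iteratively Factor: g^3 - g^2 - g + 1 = (g + 1)*(g^2 - 2*g + 1) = (g - 1)*(g + 1)*(g - 1)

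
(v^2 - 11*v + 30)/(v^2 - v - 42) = (-v^2 + 11*v - 30)/(-v^2 + v + 42)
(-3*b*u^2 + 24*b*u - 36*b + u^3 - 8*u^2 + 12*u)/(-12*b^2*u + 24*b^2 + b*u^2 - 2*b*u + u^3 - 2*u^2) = (u - 6)/(4*b + u)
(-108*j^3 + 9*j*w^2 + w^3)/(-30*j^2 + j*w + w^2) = (-18*j^2 + 3*j*w + w^2)/(-5*j + w)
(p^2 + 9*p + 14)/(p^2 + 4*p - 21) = (p + 2)/(p - 3)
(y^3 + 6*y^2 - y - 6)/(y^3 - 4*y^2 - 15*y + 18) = (y^2 + 7*y + 6)/(y^2 - 3*y - 18)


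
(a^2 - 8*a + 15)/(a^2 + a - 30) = (a - 3)/(a + 6)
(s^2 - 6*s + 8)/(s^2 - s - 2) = (s - 4)/(s + 1)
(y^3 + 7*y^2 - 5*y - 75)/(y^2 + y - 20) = (y^2 + 2*y - 15)/(y - 4)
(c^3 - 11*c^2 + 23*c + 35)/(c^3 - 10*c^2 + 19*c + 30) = (c - 7)/(c - 6)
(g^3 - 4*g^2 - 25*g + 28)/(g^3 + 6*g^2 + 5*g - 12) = (g - 7)/(g + 3)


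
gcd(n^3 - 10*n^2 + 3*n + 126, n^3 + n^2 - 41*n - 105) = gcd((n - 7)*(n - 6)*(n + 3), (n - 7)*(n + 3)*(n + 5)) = n^2 - 4*n - 21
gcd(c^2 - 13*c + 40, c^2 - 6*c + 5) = c - 5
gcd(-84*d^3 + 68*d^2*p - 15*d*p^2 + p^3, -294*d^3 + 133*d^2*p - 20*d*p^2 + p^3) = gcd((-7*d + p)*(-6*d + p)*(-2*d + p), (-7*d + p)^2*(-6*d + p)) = 42*d^2 - 13*d*p + p^2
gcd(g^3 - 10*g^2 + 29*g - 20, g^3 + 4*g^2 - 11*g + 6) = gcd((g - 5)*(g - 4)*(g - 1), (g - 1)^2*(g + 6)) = g - 1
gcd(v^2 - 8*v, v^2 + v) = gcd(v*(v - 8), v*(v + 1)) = v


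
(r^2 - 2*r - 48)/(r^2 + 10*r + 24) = (r - 8)/(r + 4)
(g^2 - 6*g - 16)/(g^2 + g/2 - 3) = 2*(g - 8)/(2*g - 3)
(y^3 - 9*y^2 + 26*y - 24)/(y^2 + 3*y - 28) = (y^2 - 5*y + 6)/(y + 7)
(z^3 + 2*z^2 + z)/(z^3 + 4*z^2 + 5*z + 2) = z/(z + 2)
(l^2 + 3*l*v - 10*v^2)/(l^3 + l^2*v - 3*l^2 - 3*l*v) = (l^2 + 3*l*v - 10*v^2)/(l*(l^2 + l*v - 3*l - 3*v))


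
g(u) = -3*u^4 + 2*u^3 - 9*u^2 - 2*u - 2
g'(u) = -12*u^3 + 6*u^2 - 18*u - 2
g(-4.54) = -1640.09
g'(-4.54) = 1326.31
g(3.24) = -365.53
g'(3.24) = -405.48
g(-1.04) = -15.41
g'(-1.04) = 36.71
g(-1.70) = -59.49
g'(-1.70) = 104.90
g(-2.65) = -245.07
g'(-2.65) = 311.15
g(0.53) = -5.53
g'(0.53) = -11.64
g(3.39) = -430.50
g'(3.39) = -461.57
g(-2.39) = -173.82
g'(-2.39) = 239.12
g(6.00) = -3794.00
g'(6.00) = -2486.00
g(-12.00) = -66938.00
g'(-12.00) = 21814.00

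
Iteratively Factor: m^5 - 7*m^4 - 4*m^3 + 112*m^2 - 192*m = (m + 4)*(m^4 - 11*m^3 + 40*m^2 - 48*m) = (m - 4)*(m + 4)*(m^3 - 7*m^2 + 12*m) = m*(m - 4)*(m + 4)*(m^2 - 7*m + 12) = m*(m - 4)*(m - 3)*(m + 4)*(m - 4)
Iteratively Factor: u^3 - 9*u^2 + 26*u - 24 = (u - 2)*(u^2 - 7*u + 12) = (u - 4)*(u - 2)*(u - 3)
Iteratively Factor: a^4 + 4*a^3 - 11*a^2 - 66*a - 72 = (a - 4)*(a^3 + 8*a^2 + 21*a + 18) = (a - 4)*(a + 3)*(a^2 + 5*a + 6) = (a - 4)*(a + 2)*(a + 3)*(a + 3)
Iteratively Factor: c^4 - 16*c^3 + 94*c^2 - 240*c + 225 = (c - 5)*(c^3 - 11*c^2 + 39*c - 45) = (c - 5)*(c - 3)*(c^2 - 8*c + 15) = (c - 5)^2*(c - 3)*(c - 3)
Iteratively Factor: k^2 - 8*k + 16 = (k - 4)*(k - 4)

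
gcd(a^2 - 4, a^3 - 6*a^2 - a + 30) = a + 2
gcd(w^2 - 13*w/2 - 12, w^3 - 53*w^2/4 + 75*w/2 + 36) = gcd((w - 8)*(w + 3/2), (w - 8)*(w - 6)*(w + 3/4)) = w - 8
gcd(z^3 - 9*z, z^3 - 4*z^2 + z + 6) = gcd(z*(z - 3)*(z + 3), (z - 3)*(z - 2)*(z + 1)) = z - 3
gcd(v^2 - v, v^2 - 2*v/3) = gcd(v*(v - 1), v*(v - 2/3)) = v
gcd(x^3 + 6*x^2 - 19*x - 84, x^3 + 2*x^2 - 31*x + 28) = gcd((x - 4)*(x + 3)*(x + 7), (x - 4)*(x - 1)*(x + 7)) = x^2 + 3*x - 28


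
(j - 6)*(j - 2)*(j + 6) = j^3 - 2*j^2 - 36*j + 72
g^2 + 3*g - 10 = (g - 2)*(g + 5)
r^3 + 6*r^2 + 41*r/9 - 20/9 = (r - 1/3)*(r + 4/3)*(r + 5)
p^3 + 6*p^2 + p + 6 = (p + 6)*(p - I)*(p + I)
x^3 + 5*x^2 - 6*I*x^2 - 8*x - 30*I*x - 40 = (x + 5)*(x - 4*I)*(x - 2*I)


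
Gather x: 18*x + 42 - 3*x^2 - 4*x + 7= -3*x^2 + 14*x + 49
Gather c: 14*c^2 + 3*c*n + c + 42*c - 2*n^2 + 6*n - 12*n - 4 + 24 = 14*c^2 + c*(3*n + 43) - 2*n^2 - 6*n + 20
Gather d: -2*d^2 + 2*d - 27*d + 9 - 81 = -2*d^2 - 25*d - 72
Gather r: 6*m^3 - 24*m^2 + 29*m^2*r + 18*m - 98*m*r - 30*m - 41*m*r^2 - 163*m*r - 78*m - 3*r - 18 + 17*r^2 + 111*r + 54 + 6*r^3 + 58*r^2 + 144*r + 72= 6*m^3 - 24*m^2 - 90*m + 6*r^3 + r^2*(75 - 41*m) + r*(29*m^2 - 261*m + 252) + 108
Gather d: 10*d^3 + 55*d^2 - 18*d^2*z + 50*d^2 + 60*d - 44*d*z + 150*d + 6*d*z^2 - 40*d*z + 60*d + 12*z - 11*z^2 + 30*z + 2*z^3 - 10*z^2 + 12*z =10*d^3 + d^2*(105 - 18*z) + d*(6*z^2 - 84*z + 270) + 2*z^3 - 21*z^2 + 54*z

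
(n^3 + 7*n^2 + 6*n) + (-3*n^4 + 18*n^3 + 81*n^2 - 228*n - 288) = -3*n^4 + 19*n^3 + 88*n^2 - 222*n - 288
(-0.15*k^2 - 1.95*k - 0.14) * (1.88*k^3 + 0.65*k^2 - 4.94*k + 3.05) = -0.282*k^5 - 3.7635*k^4 - 0.7897*k^3 + 9.0845*k^2 - 5.2559*k - 0.427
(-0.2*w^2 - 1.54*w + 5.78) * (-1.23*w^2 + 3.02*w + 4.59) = 0.246*w^4 + 1.2902*w^3 - 12.6782*w^2 + 10.387*w + 26.5302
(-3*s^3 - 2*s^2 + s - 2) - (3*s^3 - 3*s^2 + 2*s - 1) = -6*s^3 + s^2 - s - 1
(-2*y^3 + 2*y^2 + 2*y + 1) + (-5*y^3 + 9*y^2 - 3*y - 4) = -7*y^3 + 11*y^2 - y - 3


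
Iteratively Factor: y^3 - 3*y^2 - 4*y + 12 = (y - 3)*(y^2 - 4) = (y - 3)*(y + 2)*(y - 2)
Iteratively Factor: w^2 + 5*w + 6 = (w + 3)*(w + 2)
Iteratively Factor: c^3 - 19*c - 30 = (c + 3)*(c^2 - 3*c - 10) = (c - 5)*(c + 3)*(c + 2)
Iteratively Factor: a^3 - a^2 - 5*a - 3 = (a + 1)*(a^2 - 2*a - 3) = (a + 1)^2*(a - 3)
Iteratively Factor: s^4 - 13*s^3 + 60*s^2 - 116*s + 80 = (s - 4)*(s^3 - 9*s^2 + 24*s - 20) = (s - 4)*(s - 2)*(s^2 - 7*s + 10) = (s - 5)*(s - 4)*(s - 2)*(s - 2)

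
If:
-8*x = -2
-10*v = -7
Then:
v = 7/10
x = 1/4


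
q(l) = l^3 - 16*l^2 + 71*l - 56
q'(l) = 3*l^2 - 32*l + 71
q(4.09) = 35.16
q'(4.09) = -9.70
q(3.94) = 36.53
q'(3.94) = -8.51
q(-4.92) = -911.72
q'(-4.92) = 301.06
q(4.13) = 34.76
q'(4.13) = -9.99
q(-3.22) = -483.90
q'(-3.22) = 205.15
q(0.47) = -26.06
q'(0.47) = 56.62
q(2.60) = 38.02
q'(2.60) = 8.08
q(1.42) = 15.42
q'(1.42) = 31.61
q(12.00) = 220.00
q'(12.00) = 119.00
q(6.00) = 10.00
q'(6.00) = -13.00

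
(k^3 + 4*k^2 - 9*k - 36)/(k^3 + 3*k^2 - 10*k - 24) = (k + 3)/(k + 2)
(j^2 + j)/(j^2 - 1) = j/(j - 1)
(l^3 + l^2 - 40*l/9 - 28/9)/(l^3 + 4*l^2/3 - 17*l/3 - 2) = (9*l^2 + 27*l + 14)/(3*(3*l^2 + 10*l + 3))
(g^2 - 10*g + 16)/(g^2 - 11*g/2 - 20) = 2*(g - 2)/(2*g + 5)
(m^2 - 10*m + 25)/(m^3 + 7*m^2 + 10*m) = (m^2 - 10*m + 25)/(m*(m^2 + 7*m + 10))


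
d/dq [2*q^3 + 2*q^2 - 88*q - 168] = 6*q^2 + 4*q - 88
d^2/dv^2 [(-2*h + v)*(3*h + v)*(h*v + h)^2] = h^2*(-12*h^2 + 6*h*v + 4*h + 12*v^2 + 12*v + 2)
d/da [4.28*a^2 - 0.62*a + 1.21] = 8.56*a - 0.62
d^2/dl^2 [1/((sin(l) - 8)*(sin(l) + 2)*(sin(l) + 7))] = (-9*sin(l)^6 - 11*sin(l)^5 + 124*sin(l)^4 - 818*sin(l)^3 - 4154*sin(l)^2 + 6820*sin(l) + 6952)/((sin(l) - 8)^3*(sin(l) + 2)^3*(sin(l) + 7)^3)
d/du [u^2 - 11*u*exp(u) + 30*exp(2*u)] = -11*u*exp(u) + 2*u + 60*exp(2*u) - 11*exp(u)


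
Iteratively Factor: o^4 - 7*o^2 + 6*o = (o - 2)*(o^3 + 2*o^2 - 3*o) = (o - 2)*(o - 1)*(o^2 + 3*o) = o*(o - 2)*(o - 1)*(o + 3)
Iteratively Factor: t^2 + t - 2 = (t + 2)*(t - 1)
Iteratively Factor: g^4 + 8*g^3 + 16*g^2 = (g + 4)*(g^3 + 4*g^2) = g*(g + 4)*(g^2 + 4*g) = g^2*(g + 4)*(g + 4)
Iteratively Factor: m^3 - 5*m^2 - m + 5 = (m - 1)*(m^2 - 4*m - 5) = (m - 5)*(m - 1)*(m + 1)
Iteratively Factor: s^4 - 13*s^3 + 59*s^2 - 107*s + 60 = (s - 5)*(s^3 - 8*s^2 + 19*s - 12) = (s - 5)*(s - 4)*(s^2 - 4*s + 3) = (s - 5)*(s - 4)*(s - 3)*(s - 1)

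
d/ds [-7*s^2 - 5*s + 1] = -14*s - 5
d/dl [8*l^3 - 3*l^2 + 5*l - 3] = 24*l^2 - 6*l + 5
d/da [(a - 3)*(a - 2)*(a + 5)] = 3*a^2 - 19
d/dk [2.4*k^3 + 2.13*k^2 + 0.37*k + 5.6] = 7.2*k^2 + 4.26*k + 0.37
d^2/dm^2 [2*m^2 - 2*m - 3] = 4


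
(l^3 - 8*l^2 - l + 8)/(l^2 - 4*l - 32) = (l^2 - 1)/(l + 4)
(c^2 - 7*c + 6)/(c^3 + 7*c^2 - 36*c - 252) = (c - 1)/(c^2 + 13*c + 42)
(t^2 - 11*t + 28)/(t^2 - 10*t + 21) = (t - 4)/(t - 3)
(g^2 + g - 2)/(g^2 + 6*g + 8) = (g - 1)/(g + 4)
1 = 1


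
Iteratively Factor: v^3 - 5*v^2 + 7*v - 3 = (v - 1)*(v^2 - 4*v + 3) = (v - 3)*(v - 1)*(v - 1)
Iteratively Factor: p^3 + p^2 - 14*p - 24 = (p - 4)*(p^2 + 5*p + 6) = (p - 4)*(p + 3)*(p + 2)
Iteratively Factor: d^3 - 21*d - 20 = (d + 4)*(d^2 - 4*d - 5) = (d - 5)*(d + 4)*(d + 1)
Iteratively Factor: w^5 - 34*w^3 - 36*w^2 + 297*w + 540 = (w + 3)*(w^4 - 3*w^3 - 25*w^2 + 39*w + 180) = (w + 3)^2*(w^3 - 6*w^2 - 7*w + 60) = (w - 5)*(w + 3)^2*(w^2 - w - 12) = (w - 5)*(w + 3)^3*(w - 4)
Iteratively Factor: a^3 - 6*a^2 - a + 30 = (a - 5)*(a^2 - a - 6) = (a - 5)*(a + 2)*(a - 3)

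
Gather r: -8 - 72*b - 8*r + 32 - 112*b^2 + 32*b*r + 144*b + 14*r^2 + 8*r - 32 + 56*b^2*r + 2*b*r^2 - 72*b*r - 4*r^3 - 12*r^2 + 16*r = -112*b^2 + 72*b - 4*r^3 + r^2*(2*b + 2) + r*(56*b^2 - 40*b + 16) - 8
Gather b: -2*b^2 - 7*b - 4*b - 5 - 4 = -2*b^2 - 11*b - 9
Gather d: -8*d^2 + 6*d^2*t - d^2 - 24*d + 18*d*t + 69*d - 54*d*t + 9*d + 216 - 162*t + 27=d^2*(6*t - 9) + d*(54 - 36*t) - 162*t + 243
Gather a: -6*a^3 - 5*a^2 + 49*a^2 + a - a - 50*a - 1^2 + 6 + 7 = -6*a^3 + 44*a^2 - 50*a + 12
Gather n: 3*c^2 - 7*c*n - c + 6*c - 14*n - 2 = 3*c^2 + 5*c + n*(-7*c - 14) - 2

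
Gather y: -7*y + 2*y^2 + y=2*y^2 - 6*y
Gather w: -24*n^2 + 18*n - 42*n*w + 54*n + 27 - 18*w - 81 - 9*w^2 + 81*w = -24*n^2 + 72*n - 9*w^2 + w*(63 - 42*n) - 54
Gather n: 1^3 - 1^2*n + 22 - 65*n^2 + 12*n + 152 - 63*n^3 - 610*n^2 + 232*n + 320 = -63*n^3 - 675*n^2 + 243*n + 495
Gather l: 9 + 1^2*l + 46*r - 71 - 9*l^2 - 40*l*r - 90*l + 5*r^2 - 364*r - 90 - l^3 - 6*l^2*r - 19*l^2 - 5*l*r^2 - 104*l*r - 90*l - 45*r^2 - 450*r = -l^3 + l^2*(-6*r - 28) + l*(-5*r^2 - 144*r - 179) - 40*r^2 - 768*r - 152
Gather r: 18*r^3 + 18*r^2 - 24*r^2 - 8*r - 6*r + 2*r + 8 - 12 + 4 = 18*r^3 - 6*r^2 - 12*r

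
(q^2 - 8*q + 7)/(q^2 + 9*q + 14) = (q^2 - 8*q + 7)/(q^2 + 9*q + 14)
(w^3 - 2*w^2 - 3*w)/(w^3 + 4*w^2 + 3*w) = (w - 3)/(w + 3)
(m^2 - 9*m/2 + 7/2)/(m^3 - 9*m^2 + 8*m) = (m - 7/2)/(m*(m - 8))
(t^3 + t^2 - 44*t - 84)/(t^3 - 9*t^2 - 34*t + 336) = (t + 2)/(t - 8)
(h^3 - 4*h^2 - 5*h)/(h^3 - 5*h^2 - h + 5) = h/(h - 1)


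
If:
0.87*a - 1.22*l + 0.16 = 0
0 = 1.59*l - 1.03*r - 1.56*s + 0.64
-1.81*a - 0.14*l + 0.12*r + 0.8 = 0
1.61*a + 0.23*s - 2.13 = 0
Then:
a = -1.59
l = -1.00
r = -31.78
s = 20.38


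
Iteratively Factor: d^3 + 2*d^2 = (d)*(d^2 + 2*d) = d*(d + 2)*(d)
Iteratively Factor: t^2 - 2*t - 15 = (t + 3)*(t - 5)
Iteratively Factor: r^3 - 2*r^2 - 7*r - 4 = (r - 4)*(r^2 + 2*r + 1) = (r - 4)*(r + 1)*(r + 1)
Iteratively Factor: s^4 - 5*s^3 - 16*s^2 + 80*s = (s - 5)*(s^3 - 16*s) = s*(s - 5)*(s^2 - 16) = s*(s - 5)*(s - 4)*(s + 4)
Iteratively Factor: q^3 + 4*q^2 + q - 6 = (q + 3)*(q^2 + q - 2) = (q + 2)*(q + 3)*(q - 1)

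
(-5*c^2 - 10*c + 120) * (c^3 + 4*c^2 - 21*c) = -5*c^5 - 30*c^4 + 185*c^3 + 690*c^2 - 2520*c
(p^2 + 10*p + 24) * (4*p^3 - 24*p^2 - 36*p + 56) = 4*p^5 + 16*p^4 - 180*p^3 - 880*p^2 - 304*p + 1344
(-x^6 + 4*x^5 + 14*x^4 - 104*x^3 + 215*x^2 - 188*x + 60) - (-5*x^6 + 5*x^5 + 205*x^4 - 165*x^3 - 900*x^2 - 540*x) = 4*x^6 - x^5 - 191*x^4 + 61*x^3 + 1115*x^2 + 352*x + 60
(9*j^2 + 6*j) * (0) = 0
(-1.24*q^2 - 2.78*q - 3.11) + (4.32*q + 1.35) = -1.24*q^2 + 1.54*q - 1.76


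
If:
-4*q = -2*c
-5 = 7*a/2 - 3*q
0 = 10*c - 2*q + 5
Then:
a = -5/3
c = -5/9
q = -5/18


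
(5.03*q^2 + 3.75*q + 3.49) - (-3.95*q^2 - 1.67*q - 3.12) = 8.98*q^2 + 5.42*q + 6.61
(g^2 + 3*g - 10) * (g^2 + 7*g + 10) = g^4 + 10*g^3 + 21*g^2 - 40*g - 100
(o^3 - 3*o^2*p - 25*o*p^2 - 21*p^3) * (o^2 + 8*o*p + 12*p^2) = o^5 + 5*o^4*p - 37*o^3*p^2 - 257*o^2*p^3 - 468*o*p^4 - 252*p^5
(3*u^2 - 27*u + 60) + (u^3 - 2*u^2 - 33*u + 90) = u^3 + u^2 - 60*u + 150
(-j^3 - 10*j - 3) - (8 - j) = -j^3 - 9*j - 11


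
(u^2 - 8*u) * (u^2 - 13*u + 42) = u^4 - 21*u^3 + 146*u^2 - 336*u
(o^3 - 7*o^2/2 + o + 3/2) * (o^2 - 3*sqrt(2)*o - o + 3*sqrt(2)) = o^5 - 9*o^4/2 - 3*sqrt(2)*o^4 + 9*o^3/2 + 27*sqrt(2)*o^3/2 - 27*sqrt(2)*o^2/2 + o^2/2 - 3*sqrt(2)*o/2 - 3*o/2 + 9*sqrt(2)/2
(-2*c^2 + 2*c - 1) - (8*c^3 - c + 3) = -8*c^3 - 2*c^2 + 3*c - 4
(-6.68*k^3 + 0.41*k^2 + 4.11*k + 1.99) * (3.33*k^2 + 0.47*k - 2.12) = -22.2444*k^5 - 1.7743*k^4 + 28.0406*k^3 + 7.6892*k^2 - 7.7779*k - 4.2188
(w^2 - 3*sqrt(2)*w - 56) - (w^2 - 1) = -3*sqrt(2)*w - 55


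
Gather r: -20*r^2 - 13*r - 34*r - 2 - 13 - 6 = -20*r^2 - 47*r - 21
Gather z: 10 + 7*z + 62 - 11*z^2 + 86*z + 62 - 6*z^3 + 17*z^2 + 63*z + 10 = -6*z^3 + 6*z^2 + 156*z + 144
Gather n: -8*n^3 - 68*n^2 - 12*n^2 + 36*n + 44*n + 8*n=-8*n^3 - 80*n^2 + 88*n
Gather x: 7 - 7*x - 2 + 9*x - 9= 2*x - 4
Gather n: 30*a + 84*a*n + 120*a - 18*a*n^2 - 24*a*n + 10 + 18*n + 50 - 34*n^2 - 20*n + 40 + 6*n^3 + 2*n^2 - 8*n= 150*a + 6*n^3 + n^2*(-18*a - 32) + n*(60*a - 10) + 100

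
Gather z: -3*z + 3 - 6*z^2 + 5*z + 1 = -6*z^2 + 2*z + 4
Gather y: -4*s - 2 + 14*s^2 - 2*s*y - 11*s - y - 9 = 14*s^2 - 15*s + y*(-2*s - 1) - 11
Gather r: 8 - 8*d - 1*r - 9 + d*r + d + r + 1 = d*r - 7*d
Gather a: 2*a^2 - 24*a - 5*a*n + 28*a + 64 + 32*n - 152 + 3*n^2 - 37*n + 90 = 2*a^2 + a*(4 - 5*n) + 3*n^2 - 5*n + 2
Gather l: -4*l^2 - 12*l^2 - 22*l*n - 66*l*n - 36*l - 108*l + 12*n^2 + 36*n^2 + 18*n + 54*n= -16*l^2 + l*(-88*n - 144) + 48*n^2 + 72*n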